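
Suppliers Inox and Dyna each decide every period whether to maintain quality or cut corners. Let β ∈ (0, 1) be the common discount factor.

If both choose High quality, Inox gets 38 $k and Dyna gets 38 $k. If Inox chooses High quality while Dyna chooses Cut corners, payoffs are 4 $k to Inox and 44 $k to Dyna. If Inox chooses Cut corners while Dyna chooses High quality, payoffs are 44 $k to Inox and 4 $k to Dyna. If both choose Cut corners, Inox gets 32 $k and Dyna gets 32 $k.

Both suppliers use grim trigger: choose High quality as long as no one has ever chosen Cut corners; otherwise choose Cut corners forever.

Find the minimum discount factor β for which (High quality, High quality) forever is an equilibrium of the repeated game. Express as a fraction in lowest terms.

Under grim trigger the critical discount factor is (T−C)/(T−P) with T = 44, C = 38, P = 32.
β* = (44−38)/(44−32) = 6/12 = 1/2.

1/2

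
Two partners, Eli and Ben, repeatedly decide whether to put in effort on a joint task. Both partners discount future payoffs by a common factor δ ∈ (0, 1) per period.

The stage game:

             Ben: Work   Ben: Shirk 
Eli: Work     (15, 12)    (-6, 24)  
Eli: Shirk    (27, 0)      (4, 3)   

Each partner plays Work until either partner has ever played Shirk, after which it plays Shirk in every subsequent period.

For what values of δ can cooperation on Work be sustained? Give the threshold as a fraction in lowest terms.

4/7

Eli's threshold: (27−15)/(27−4) = 12/23.
Ben's threshold: (24−12)/(24−3) = 4/7.
12/23 < 4/7, so Ben binds and δ* = 4/7.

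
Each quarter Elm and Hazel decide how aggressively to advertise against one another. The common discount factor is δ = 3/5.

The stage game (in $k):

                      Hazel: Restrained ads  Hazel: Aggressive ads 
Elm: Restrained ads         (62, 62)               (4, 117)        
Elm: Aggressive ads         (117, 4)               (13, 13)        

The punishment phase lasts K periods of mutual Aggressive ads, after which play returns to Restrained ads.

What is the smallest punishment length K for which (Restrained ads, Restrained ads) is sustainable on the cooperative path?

Need Σ_{k=1}^{K} δ^k ≥ (117−62)/(62−13) = 1.1224 at δ = 3/5.
At K = 2 the sum is 0.9600 < 1.1224; at K = 3 it is 1.1760 ≥ 1.1224.
So the minimum punishment length is K = 3.

3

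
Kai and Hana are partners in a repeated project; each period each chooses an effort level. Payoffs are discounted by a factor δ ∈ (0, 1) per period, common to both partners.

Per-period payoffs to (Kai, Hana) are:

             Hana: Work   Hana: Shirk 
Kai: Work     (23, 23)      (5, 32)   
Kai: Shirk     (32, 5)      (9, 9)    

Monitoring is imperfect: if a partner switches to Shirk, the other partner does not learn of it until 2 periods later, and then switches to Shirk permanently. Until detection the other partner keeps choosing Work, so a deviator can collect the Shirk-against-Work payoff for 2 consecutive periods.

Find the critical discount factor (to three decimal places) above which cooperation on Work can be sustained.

The best deviation is to choose Shirk for all 2 undetected periods, earning 32 each, then 9 forever once detected.
Deviation value: 32(1−δ^2)/(1−δ) + 9δ^2/(1−δ); cooperation value: 23/(1−δ).
IC: 23 ≥ 32(1−δ^2) + 9δ^2 = 32 − 23δ^2.
So δ^2 ≥ 9/23, giving δ ≥ (9/23)^(1/2) ≈ 0.626.

0.626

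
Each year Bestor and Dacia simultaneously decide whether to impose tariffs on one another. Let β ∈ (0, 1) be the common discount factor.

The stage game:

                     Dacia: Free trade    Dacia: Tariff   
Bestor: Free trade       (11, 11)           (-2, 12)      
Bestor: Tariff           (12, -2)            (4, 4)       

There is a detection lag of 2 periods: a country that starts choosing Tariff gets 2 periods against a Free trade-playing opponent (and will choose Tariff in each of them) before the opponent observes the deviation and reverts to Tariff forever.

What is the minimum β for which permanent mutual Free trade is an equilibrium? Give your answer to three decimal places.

A deviator earns 12 for 2 periods, then 4 forever; cooperating earns 11 forever. Multiplying the IC by (1−β):
11 ≥ 12(1−β^2) + 4β^2, so 8·β^2 ≥ 1 and β^2 ≥ 1/8.
β ≥ (1/8)^(1/2) ≈ 0.354.

0.354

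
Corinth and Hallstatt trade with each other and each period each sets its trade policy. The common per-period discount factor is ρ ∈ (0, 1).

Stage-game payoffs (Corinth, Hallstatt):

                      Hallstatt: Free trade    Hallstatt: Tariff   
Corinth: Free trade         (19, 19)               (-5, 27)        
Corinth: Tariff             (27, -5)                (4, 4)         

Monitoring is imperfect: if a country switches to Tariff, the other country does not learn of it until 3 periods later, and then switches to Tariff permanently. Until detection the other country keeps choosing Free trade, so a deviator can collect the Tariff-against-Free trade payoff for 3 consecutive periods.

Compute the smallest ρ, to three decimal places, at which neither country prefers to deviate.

A deviator earns 27 for 3 periods, then 4 forever; cooperating earns 19 forever. Multiplying the IC by (1−ρ):
19 ≥ 27(1−ρ^3) + 4ρ^3, so 23·ρ^3 ≥ 8 and ρ^3 ≥ 8/23.
ρ ≥ (8/23)^(1/3) ≈ 0.703.

0.703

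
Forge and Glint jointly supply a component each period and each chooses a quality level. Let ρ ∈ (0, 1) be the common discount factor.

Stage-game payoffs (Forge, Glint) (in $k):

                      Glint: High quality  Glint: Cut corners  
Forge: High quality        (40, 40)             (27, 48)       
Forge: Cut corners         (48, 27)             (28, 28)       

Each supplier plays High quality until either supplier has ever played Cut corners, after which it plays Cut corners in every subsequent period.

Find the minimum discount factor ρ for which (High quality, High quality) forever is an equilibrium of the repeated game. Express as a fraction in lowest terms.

40/(1−ρ) ≥ 48 + 28ρ/(1−ρ)
40 ≥ 48 − 20ρ
ρ ≥ 8/20 = 2/5.

2/5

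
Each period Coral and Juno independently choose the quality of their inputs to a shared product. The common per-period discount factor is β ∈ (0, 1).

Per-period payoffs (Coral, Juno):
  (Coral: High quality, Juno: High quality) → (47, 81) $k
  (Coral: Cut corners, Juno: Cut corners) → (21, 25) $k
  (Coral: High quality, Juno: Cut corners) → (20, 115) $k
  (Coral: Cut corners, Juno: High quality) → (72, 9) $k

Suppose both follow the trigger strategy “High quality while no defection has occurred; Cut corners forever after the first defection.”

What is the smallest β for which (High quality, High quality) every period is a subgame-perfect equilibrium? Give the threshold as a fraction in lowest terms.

Coral: cooperation gives 47 each period; deviation gives 72 once then 21 forever.
  47/(1−β) ≥ 72 + 21β/(1−β) ⇒ β ≥ 25/51.
Juno: cooperation gives 81 each period; deviation gives 115 once then 25 forever.
  β ≥ 34/90 = 17/45.
Both must hold, so the binding constraint is Coral's: β ≥ 25/51.

25/51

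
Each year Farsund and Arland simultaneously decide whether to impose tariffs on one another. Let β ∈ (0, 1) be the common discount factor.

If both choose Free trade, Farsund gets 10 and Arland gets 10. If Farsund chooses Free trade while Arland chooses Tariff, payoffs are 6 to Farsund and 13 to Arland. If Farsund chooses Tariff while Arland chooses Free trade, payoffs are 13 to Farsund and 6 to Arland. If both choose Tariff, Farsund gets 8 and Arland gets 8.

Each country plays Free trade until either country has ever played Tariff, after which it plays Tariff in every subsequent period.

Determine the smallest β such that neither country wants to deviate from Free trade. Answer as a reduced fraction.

3/5

One-period gain from deviating is 13 − 10 = 3. The loss is 10 − 8 = 2 in every subsequent period, with present value 2·β/(1−β).
Deviation is unprofitable when 2·β/(1−β) ≥ 3, i.e. β/(1−β) ≥ 3/2.
Equivalently β ≥ 3/(3+2) = 3/5.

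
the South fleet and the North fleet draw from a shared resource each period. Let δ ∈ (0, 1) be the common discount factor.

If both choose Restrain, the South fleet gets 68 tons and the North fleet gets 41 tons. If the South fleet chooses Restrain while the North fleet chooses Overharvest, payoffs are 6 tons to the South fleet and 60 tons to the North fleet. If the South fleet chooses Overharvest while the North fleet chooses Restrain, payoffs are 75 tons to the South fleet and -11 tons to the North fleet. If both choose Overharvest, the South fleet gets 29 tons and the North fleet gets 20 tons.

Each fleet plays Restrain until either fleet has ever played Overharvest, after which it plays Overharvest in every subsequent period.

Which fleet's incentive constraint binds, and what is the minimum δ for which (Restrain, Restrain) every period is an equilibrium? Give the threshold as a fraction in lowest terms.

the North fleet; δ ≥ 19/40

the South fleet: cooperation gives 68 each period; deviation gives 75 once then 29 forever.
  68/(1−δ) ≥ 75 + 29δ/(1−δ) ⇒ δ ≥ 7/46.
the North fleet: cooperation gives 41 each period; deviation gives 60 once then 20 forever.
  δ ≥ 19/40.
Both must hold, so the binding constraint is the North fleet's: δ ≥ 19/40.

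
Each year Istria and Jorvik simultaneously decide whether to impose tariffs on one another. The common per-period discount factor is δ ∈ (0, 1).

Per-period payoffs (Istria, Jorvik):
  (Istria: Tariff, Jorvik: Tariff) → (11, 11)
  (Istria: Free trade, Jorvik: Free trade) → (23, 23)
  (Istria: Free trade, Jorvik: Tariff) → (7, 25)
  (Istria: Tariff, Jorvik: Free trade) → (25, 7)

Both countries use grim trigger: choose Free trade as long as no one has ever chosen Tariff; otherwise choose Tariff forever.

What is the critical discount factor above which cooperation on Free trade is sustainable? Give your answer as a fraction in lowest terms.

23/(1−δ) ≥ 25 + 11δ/(1−δ)
23 ≥ 25 − 14δ
δ ≥ 2/14 = 1/7.

1/7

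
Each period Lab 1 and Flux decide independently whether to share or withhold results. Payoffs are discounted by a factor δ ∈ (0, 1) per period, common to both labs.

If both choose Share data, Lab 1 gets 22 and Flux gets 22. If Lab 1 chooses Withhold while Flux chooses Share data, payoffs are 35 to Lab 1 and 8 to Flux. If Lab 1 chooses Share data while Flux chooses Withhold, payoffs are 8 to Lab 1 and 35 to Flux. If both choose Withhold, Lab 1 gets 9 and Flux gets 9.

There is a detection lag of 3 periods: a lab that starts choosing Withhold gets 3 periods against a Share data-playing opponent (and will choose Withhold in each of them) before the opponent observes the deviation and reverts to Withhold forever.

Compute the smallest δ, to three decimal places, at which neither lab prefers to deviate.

Deviating for the 3 undetected periods gains 35−22 = 13 per period over cooperation, then loses 22−9 = 13 per period forever once punishment starts.
Gain: 13(1 + δ + … + δ^2); loss: 13·δ^3/(1−δ).
No profitable deviation ⇔ 13(1−δ^3) ≤ 13·δ^3, i.e. δ^3 ≥ 13/(13+13) = 1/2.
Hence δ ≥ (1/2)^(1/3) ≈ 0.794.

0.794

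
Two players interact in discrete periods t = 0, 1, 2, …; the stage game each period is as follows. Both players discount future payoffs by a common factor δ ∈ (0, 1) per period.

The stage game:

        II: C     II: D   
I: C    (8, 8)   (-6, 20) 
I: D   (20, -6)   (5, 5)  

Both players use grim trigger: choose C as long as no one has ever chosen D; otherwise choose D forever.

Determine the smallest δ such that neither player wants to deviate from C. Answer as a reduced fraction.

8/(1−δ) ≥ 20 + 5δ/(1−δ)
8 ≥ 20 − 15δ
δ ≥ 12/15 = 4/5.

4/5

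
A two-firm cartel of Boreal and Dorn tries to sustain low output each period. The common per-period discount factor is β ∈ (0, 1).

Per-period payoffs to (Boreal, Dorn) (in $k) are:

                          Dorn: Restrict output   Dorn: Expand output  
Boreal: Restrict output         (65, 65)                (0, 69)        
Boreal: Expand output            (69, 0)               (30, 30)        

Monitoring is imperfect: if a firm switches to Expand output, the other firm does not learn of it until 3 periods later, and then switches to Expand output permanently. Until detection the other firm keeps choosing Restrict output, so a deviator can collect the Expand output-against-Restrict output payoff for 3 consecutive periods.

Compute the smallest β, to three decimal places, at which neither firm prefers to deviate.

Deviating for the 3 undetected periods gains 69−65 = 4 per period over cooperation, then loses 65−30 = 35 per period forever once punishment starts.
Gain: 4(1 + β + … + β^2); loss: 35·β^3/(1−β).
No profitable deviation ⇔ 4(1−β^3) ≤ 35·β^3, i.e. β^3 ≥ 4/(4+35) = 4/39.
Hence β ≥ (4/39)^(1/3) ≈ 0.468.

0.468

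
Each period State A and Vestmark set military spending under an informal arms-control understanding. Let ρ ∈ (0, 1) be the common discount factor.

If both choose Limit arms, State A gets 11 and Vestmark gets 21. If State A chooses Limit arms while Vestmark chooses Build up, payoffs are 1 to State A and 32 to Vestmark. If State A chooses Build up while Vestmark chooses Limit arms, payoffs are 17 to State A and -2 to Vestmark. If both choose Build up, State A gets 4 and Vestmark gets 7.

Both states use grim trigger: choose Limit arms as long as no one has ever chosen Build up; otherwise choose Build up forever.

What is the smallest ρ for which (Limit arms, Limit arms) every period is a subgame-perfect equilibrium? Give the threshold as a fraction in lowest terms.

State A's threshold: (17−11)/(17−4) = 6/13.
Vestmark's threshold: (32−21)/(32−7) = 11/25.
6/13 > 11/25, so State A binds and ρ* = 6/13.

6/13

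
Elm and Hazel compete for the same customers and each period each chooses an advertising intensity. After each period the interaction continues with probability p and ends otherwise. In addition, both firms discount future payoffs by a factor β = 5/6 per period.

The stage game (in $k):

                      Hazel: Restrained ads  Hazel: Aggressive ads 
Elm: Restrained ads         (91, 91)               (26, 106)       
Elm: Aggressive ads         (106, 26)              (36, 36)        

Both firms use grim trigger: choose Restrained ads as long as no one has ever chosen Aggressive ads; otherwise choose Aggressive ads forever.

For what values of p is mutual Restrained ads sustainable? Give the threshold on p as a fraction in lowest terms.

9/35

With continuation probability p and discount β, the effective per-period discount factor is βp.
Grim-trigger IC: βp ≥ (106−91)/(106−36) = 3/14.
So p ≥ (3/14)/(5/6) = 9/35.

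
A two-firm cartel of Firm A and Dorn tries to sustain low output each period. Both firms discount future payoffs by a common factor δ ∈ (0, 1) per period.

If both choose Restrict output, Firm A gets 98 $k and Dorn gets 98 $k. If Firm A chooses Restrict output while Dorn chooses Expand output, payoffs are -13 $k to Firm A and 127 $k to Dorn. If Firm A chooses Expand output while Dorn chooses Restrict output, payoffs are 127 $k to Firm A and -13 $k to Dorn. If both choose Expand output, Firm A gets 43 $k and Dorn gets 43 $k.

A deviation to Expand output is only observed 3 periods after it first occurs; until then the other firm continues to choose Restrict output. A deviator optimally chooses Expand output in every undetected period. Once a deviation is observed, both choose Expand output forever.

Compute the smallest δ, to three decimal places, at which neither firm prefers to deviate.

The best deviation is to choose Expand output for all 3 undetected periods, earning 127 each, then 43 forever once detected.
Deviation value: 127(1−δ^3)/(1−δ) + 43δ^3/(1−δ); cooperation value: 98/(1−δ).
IC: 98 ≥ 127(1−δ^3) + 43δ^3 = 127 − 84δ^3.
So δ^3 ≥ 29/84, giving δ ≥ (29/84)^(1/3) ≈ 0.702.

0.702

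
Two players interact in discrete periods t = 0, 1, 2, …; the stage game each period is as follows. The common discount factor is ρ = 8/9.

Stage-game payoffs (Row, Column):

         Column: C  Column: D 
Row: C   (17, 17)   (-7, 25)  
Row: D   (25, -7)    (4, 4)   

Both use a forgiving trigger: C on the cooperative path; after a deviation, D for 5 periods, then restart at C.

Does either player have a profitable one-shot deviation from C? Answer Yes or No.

IC: ρ+…+ρ^5 ≥ (25−17)/(17−4) = 8/13.
At ρ = 8/9: partial sum = 3.5606 ≥ 0.6154. Cooperation sustainable.

No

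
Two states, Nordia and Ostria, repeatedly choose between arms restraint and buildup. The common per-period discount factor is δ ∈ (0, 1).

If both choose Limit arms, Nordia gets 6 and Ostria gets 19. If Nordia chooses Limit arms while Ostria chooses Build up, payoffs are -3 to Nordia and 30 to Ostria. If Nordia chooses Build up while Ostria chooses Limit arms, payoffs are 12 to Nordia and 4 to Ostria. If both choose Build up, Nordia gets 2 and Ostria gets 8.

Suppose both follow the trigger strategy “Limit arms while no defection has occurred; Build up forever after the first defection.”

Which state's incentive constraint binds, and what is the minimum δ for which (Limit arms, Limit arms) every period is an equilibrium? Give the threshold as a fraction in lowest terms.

For Nordia: deviation gain 12−6 = 6, per-period punishment loss 6−2 = 4. IC gives δ ≥ 6/10 = 3/5.
For Ostria: gain 11, loss 11 per period, so δ ≥ 11/22 = 1/2.
The tighter constraint is Nordia's, so cooperation needs δ ≥ 3/5.

Nordia; δ ≥ 3/5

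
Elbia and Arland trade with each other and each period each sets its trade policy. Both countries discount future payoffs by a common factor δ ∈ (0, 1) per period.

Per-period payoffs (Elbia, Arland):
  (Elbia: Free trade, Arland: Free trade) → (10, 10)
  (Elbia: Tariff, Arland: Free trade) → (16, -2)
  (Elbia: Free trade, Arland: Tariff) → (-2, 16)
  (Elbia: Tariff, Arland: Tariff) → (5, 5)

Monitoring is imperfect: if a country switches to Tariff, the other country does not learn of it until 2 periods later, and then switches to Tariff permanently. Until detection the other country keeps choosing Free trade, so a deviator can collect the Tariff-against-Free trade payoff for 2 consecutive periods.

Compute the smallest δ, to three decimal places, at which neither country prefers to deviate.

The best deviation is to choose Tariff for all 2 undetected periods, earning 16 each, then 5 forever once detected.
Deviation value: 16(1−δ^2)/(1−δ) + 5δ^2/(1−δ); cooperation value: 10/(1−δ).
IC: 10 ≥ 16(1−δ^2) + 5δ^2 = 16 − 11δ^2.
So δ^2 ≥ 6/11, giving δ ≥ (6/11)^(1/2) ≈ 0.739.

0.739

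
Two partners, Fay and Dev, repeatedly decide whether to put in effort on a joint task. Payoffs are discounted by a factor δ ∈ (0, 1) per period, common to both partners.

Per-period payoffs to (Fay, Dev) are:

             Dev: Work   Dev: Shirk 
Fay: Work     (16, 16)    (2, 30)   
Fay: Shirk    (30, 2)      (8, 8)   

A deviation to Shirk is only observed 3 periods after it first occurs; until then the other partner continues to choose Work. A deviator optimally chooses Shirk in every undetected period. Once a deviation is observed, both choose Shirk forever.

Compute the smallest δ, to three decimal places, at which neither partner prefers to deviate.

The best deviation is to choose Shirk for all 3 undetected periods, earning 30 each, then 8 forever once detected.
Deviation value: 30(1−δ^3)/(1−δ) + 8δ^3/(1−δ); cooperation value: 16/(1−δ).
IC: 16 ≥ 30(1−δ^3) + 8δ^3 = 30 − 22δ^3.
So δ^3 ≥ 14/22 = 7/11, giving δ ≥ (7/11)^(1/3) ≈ 0.860.

0.860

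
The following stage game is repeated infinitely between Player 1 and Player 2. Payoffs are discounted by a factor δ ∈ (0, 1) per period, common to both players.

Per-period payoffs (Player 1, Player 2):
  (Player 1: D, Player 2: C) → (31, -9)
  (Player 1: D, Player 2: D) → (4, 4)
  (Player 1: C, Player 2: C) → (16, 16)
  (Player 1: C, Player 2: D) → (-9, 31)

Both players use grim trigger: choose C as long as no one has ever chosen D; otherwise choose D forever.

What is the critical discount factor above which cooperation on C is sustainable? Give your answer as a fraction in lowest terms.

16/(1−δ) ≥ 31 + 4δ/(1−δ)
16 ≥ 31 − 27δ
δ ≥ 15/27 = 5/9.

5/9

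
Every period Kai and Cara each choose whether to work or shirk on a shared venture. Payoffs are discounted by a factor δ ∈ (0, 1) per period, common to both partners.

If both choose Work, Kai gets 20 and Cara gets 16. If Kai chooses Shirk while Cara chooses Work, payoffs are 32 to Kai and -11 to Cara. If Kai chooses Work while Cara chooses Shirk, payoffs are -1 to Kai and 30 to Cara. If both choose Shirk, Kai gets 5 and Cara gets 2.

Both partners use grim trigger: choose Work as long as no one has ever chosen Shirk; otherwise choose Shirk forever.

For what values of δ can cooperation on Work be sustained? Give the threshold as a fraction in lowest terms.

1/2

Kai: cooperation gives 20 each period; deviation gives 32 once then 5 forever.
  20/(1−δ) ≥ 32 + 5δ/(1−δ) ⇒ δ ≥ 12/27 = 4/9.
Cara: cooperation gives 16 each period; deviation gives 30 once then 2 forever.
  δ ≥ 14/28 = 1/2.
Both must hold, so the binding constraint is Cara's: δ ≥ 1/2.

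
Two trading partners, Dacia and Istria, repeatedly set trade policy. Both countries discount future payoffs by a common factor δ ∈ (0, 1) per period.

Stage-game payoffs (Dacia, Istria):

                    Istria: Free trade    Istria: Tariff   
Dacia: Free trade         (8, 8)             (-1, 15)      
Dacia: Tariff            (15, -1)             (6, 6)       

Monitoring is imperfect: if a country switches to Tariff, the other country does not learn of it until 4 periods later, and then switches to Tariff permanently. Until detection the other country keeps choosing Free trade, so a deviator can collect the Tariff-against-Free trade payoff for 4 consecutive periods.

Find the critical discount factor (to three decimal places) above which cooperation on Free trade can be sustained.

The best deviation is to choose Tariff for all 4 undetected periods, earning 15 each, then 6 forever once detected.
Deviation value: 15(1−δ^4)/(1−δ) + 6δ^4/(1−δ); cooperation value: 8/(1−δ).
IC: 8 ≥ 15(1−δ^4) + 6δ^4 = 15 − 9δ^4.
So δ^4 ≥ 7/9, giving δ ≥ (7/9)^(1/4) ≈ 0.939.

0.939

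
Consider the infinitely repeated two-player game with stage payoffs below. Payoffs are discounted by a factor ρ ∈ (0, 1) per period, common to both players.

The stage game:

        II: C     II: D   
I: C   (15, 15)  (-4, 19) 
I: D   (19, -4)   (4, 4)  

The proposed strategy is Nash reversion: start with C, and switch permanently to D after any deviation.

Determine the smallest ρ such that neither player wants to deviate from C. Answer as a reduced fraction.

4/15

One-period gain from deviating is 19 − 15 = 4. The loss is 15 − 4 = 11 in every subsequent period, with present value 11·ρ/(1−ρ).
Deviation is unprofitable when 11·ρ/(1−ρ) ≥ 4, i.e. ρ/(1−ρ) ≥ 4/11.
Equivalently ρ ≥ 4/(4+11) = 4/15.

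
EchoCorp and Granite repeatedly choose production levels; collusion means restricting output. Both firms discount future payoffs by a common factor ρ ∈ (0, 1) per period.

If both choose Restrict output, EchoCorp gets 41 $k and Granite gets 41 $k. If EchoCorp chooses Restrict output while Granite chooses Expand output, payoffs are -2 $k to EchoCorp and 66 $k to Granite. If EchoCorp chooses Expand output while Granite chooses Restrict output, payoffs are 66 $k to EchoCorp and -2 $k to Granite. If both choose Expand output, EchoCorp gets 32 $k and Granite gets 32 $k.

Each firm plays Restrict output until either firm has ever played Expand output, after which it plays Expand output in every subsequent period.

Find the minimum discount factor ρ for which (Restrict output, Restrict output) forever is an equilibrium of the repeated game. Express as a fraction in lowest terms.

25/34

Under grim trigger the critical discount factor is (T−C)/(T−P) with T = 66, C = 41, P = 32.
ρ* = (66−41)/(66−32) = 25/34.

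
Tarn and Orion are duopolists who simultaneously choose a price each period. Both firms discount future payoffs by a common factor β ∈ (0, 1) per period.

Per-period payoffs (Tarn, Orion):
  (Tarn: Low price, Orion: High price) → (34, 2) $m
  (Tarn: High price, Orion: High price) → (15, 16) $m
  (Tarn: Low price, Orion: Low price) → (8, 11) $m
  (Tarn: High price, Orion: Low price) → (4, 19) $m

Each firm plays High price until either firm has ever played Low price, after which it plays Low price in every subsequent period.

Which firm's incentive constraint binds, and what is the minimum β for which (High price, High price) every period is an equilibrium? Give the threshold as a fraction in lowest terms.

Tarn; β ≥ 19/26

Tarn: cooperation gives 15 each period; deviation gives 34 once then 8 forever.
  15/(1−β) ≥ 34 + 8β/(1−β) ⇒ β ≥ 19/26.
Orion: cooperation gives 16 each period; deviation gives 19 once then 11 forever.
  β ≥ 3/8.
Both must hold, so the binding constraint is Tarn's: β ≥ 19/26.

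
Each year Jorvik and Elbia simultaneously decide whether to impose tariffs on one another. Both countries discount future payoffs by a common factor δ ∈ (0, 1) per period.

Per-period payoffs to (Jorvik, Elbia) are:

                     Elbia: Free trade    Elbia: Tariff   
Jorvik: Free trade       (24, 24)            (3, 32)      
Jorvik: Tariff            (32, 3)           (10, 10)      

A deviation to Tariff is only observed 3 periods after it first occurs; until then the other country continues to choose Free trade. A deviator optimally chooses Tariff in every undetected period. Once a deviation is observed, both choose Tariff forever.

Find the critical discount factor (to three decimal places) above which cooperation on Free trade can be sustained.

The best deviation is to choose Tariff for all 3 undetected periods, earning 32 each, then 10 forever once detected.
Deviation value: 32(1−δ^3)/(1−δ) + 10δ^3/(1−δ); cooperation value: 24/(1−δ).
IC: 24 ≥ 32(1−δ^3) + 10δ^3 = 32 − 22δ^3.
So δ^3 ≥ 8/22 = 4/11, giving δ ≥ (4/11)^(1/3) ≈ 0.714.

0.714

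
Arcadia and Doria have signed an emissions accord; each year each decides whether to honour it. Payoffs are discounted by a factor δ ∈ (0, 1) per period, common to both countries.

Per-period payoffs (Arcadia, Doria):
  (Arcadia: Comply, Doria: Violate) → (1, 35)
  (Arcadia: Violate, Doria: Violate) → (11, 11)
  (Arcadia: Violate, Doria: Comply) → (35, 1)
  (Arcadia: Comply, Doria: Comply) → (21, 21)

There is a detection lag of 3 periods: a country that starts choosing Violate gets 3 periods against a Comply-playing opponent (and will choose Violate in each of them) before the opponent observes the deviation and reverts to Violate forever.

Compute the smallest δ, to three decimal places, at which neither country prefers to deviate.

A deviator earns 35 for 3 periods, then 11 forever; cooperating earns 21 forever. Multiplying the IC by (1−δ):
21 ≥ 35(1−δ^3) + 11δ^3, so 24·δ^3 ≥ 14 and δ^3 ≥ 7/12.
δ ≥ (7/12)^(1/3) ≈ 0.836.

0.836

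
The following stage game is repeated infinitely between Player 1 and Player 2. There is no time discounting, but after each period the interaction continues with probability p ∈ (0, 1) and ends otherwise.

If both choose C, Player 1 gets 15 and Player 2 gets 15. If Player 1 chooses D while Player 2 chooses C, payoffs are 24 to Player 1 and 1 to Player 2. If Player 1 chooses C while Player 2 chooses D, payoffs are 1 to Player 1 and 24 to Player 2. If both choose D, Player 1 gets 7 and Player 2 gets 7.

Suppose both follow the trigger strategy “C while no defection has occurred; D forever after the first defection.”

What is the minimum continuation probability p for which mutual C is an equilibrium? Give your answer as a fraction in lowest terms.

With no time discounting, the continuation probability p plays the role of the discount factor.
Grim-trigger IC: 15/(1−p) ≥ 24 + 7p/(1−p) ⇒ p ≥ (24−15)/(24−7) = 9/17.

9/17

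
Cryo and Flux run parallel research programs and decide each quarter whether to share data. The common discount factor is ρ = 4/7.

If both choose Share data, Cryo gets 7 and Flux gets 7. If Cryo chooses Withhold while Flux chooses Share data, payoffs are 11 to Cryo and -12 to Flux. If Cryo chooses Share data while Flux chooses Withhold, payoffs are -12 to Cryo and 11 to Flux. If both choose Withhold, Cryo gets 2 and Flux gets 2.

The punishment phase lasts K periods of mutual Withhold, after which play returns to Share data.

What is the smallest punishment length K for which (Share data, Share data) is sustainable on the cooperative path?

2

No profitable deviation requires (7−2)(ρ+…+ρ^K) ≥ 11−7, i.e. ρ+…+ρ^K ≥ 4/5 ≈ 0.8000.
With ρ = 4/7, the partial sums are K=1: 0.5714, K=2: 0.8980.
K = 2 is the first length at which the sum reaches 0.8000.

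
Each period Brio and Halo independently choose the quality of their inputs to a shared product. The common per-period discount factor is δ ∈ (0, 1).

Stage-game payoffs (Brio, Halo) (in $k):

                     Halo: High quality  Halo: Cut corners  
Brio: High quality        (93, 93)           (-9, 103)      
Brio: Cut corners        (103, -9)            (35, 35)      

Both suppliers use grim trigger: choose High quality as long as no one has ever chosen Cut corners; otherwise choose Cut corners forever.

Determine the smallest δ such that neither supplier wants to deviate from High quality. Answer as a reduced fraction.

5/34

Cooperation forever yields 93 each period: 93/(1−δ).
Deviating yields 103 once, then 35 forever: 103 + 35δ/(1−δ).
No profitable deviation requires 93/(1−δ) ≥ 103 + 35δ/(1−δ).
Multiplying by (1−δ): 93 ≥ 103(1−δ) + 35δ = 103 − 68δ.
So 68δ ≥ 10, i.e. δ ≥ 10/68 = 5/34.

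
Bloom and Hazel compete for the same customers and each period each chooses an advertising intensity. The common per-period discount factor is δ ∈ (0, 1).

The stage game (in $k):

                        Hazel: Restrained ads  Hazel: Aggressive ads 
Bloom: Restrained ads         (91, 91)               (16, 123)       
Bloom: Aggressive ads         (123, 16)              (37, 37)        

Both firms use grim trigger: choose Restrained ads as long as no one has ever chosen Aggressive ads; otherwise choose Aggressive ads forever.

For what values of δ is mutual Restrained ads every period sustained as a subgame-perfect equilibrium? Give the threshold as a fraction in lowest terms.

16/43

91/(1−δ) ≥ 123 + 37δ/(1−δ)
91 ≥ 123 − 86δ
δ ≥ 32/86 = 16/43.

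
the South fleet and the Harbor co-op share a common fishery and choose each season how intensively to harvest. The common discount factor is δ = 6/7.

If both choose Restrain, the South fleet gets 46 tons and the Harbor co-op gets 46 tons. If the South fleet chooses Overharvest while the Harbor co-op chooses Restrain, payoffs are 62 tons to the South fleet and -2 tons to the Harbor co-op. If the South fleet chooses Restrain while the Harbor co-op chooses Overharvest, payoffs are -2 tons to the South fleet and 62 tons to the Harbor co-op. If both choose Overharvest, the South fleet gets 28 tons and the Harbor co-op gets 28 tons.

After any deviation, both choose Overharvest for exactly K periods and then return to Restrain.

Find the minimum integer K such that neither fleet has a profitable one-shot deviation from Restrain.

2

No profitable deviation requires (46−28)(δ+…+δ^K) ≥ 62−46, i.e. δ+…+δ^K ≥ 8/9 ≈ 0.8889.
With δ = 6/7, the partial sums are K=1: 0.8571, K=2: 1.5918.
K = 2 is the first length at which the sum reaches 0.8889.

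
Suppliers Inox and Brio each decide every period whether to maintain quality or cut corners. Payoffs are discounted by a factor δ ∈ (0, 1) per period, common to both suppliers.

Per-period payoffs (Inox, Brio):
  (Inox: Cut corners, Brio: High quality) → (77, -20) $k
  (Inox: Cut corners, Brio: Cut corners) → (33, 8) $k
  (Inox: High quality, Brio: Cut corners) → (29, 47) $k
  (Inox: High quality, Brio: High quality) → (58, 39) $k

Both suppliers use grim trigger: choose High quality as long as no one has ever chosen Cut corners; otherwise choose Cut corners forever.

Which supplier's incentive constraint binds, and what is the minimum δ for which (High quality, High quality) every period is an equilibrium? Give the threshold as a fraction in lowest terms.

Inox; δ ≥ 19/44

Inox's threshold: (77−58)/(77−33) = 19/44.
Brio's threshold: (47−39)/(47−8) = 8/39.
19/44 > 8/39, so Inox binds and δ* = 19/44.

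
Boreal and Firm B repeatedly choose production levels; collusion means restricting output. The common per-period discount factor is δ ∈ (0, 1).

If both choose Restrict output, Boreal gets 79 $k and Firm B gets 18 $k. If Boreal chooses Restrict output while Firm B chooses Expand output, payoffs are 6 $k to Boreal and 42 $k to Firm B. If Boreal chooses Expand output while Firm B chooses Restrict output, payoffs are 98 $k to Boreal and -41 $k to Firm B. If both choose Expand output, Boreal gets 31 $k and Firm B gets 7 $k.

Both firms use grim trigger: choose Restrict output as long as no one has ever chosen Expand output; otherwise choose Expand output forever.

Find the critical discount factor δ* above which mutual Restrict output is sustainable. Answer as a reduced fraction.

24/35

For Boreal: deviation gain 98−79 = 19, per-period punishment loss 79−31 = 48. IC gives δ ≥ 19/67.
For Firm B: gain 24, loss 11 per period, so δ ≥ 24/35.
The tighter constraint is Firm B's, so cooperation needs δ ≥ 24/35.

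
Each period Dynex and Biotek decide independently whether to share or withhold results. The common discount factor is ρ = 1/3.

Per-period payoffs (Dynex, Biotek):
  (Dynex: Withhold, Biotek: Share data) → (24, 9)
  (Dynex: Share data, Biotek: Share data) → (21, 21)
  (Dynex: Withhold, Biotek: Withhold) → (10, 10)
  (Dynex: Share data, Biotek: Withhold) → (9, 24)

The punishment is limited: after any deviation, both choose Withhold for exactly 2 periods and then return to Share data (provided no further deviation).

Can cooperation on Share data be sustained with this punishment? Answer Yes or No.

Yes

IC: ρ+…+ρ^2 ≥ (24−21)/(21−10) = 3/11.
At ρ = 1/3: partial sum = 0.4444 ≥ 0.2727. Cooperation sustainable.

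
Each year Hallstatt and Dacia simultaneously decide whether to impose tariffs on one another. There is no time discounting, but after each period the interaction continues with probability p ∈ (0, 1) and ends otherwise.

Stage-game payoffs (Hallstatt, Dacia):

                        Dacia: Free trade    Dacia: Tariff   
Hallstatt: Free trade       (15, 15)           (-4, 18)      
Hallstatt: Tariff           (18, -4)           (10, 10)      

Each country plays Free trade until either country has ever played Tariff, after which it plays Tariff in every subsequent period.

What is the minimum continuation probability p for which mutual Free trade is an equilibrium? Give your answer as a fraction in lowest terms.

Expected cooperation value is 15 + p·15 + p²·15 + … = 15/(1−p); deviation gives 18 + p·10/(1−p).
15 ≥ 18(1−p) + 10p ⇒ 8p ≥ 3 ⇒ p ≥ 3/8.

3/8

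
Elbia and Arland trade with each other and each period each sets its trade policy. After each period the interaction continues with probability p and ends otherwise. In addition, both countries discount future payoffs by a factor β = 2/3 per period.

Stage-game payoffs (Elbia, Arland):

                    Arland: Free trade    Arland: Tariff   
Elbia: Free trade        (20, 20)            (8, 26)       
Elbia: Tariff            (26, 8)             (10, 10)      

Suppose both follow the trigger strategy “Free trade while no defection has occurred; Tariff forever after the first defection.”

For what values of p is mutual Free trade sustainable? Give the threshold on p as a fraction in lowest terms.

9/16

Expected continuation weight on next period's payoff is β·p = 2/3·p, which plays the role of the discount factor.
Cooperation requires 2/3·p ≥ (26−20)/(26−10) = 3/8, hence p ≥ 9/16.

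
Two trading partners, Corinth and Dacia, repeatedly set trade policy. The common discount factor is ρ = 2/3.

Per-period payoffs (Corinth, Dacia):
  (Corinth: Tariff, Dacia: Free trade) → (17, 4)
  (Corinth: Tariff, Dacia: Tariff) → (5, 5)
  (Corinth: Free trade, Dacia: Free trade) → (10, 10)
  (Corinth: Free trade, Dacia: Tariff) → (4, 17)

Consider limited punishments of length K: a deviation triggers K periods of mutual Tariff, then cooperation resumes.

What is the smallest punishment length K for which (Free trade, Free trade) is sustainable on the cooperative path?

3

No profitable deviation requires (10−5)(ρ+…+ρ^K) ≥ 17−10, i.e. ρ+…+ρ^K ≥ 7/5 ≈ 1.4000.
With ρ = 2/3, the partial sums are K=1: 0.6667, K=2: 1.1111, K=3: 1.4074.
K = 3 is the first length at which the sum reaches 1.4000.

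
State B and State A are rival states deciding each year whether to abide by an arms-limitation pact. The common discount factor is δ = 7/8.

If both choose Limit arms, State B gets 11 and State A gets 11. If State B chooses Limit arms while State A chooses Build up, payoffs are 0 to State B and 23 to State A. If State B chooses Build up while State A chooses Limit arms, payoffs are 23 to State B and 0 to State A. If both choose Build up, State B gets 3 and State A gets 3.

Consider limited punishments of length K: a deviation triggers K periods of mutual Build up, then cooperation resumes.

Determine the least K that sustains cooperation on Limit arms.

IC: δ(1−δ^K)/(1−δ) ≥ (23−11)/(11−3) = 3/2.
With δ = 7/8: need 1 − δ^K ≥ 3/2·(1−7/8)/(7/8), i.e. δ^K ≤ 0.7857.
Since (7/8)^1 = 0.8750 and (7/8)^2 = 0.7656, the smallest such K is 2.

2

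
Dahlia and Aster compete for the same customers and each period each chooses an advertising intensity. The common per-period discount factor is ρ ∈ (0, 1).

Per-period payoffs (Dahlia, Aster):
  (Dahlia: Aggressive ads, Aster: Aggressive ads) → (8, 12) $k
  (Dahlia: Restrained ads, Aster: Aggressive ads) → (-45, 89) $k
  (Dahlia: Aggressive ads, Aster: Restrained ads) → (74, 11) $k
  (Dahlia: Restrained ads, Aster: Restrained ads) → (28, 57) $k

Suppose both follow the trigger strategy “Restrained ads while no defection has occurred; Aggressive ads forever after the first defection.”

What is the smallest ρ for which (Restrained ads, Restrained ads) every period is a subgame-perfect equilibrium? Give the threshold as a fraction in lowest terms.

23/33

For Dahlia: deviation gain 74−28 = 46, per-period punishment loss 28−8 = 20. IC gives ρ ≥ 46/66 = 23/33.
For Aster: gain 32, loss 45 per period, so ρ ≥ 32/77.
The tighter constraint is Dahlia's, so cooperation needs ρ ≥ 23/33.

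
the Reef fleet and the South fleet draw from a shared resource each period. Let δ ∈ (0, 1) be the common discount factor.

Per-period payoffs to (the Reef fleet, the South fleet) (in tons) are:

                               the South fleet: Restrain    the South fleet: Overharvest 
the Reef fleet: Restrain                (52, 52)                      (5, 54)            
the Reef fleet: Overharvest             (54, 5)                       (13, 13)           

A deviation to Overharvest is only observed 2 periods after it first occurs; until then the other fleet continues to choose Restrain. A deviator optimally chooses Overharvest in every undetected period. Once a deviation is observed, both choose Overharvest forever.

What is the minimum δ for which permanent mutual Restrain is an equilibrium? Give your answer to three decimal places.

0.221

The best deviation is to choose Overharvest for all 2 undetected periods, earning 54 each, then 13 forever once detected.
Deviation value: 54(1−δ^2)/(1−δ) + 13δ^2/(1−δ); cooperation value: 52/(1−δ).
IC: 52 ≥ 54(1−δ^2) + 13δ^2 = 54 − 41δ^2.
So δ^2 ≥ 2/41, giving δ ≥ (2/41)^(1/2) ≈ 0.221.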